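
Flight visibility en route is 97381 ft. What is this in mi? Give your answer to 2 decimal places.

18.44 SM

1 ft = 0.000189394 SM, so 97381 × 0.000189394 = 18.44 SM.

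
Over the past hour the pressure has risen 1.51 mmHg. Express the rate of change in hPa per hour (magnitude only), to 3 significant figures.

2.01 hPa per hour

1.51 mmHg / 1 h × 1.33322 hPa/mmHg = 2.01 hPa/h.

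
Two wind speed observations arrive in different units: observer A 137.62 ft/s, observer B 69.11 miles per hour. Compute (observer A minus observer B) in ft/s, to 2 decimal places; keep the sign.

observer B: 69.11 mph = 101.3613 ft/s.
Difference: 137.6200 − 101.3613 = 36.26 ft/s.

36.26 ft/s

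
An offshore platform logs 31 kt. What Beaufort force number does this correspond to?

Beaufort force 7

31 kt lies in the Beaufort 7 band (near gale, 28–33 kt).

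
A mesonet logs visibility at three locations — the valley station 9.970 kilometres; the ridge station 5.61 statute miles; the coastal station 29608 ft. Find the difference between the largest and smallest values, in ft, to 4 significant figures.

3102 ft

the valley station: 9.970 km = 32709.97 ft.
the ridge station: 5.61 SM = 29620.80 ft.
Spread: 32709.97 − 29608.00 = 3102 ft.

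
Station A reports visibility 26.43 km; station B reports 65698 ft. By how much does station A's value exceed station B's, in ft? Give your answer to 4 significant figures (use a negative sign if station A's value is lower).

station A: 26.43 km = 86712.60 ft.
Difference: 86712.60 − 65698.00 = 21010 ft.

21010 ft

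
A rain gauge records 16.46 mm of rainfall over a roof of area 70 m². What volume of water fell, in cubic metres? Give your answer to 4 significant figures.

1 mm over 1 m² is 1 L, so volume = 16.46 × 70 = 1152.2 L = 1.152 m³.

1.152 cubic metres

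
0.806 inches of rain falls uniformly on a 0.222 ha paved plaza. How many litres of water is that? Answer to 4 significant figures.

Depth: 0.806 in × 25.4 = 20.4724 mm.
Area: 0.222 ha = 2220 m².
1 mm over 1 m² is 1 L, so volume = 20.4724 × 2220 = 45448.728 L ≈ 45450 L.

45450 litres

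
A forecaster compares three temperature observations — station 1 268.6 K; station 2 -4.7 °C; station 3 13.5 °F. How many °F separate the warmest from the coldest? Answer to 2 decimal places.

station 1: 268.6 K = -4.550 °C.
station 3: 13.5 °F = -10.278 °C.
Spread: (-4.550) − (-10.278) = 5.728 °C = 10.31 °F.

10.31 °F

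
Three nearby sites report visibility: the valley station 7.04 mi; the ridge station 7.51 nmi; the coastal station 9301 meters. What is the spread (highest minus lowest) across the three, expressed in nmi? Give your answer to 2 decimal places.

2.49 nmi

the valley station: 7.04 SM = 6.1176 nmi.
the coastal station: 9301 m = 5.0221 nmi.
Spread: 7.5100 − 5.0221 = 2.49 nmi.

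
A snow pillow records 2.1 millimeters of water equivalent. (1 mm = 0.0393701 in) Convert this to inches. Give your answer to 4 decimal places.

1 mm = 0.0393701 in, so 2.1 × 0.0393701 = 0.0827 in.

0.0827 in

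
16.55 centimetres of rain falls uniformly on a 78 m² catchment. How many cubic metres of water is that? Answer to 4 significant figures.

12.91 cubic metres

Depth: 16.55 cm × 10 = 165.5 mm.
1 mm over 1 m² is 1 L, so volume = 165.5 × 78 = 12909 L = 12.91 m³.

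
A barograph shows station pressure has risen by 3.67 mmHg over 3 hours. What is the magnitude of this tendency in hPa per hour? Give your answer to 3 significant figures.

1.63 hPa per hour

3.67 mmHg / 3 h × 1.33322 hPa/mmHg = 1.63 hPa/h.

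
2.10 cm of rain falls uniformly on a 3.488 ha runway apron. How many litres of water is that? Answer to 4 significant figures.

732500 litres

Depth: 2.10 cm × 10 = 21 mm.
Area: 3.488 ha = 34880 m².
1 mm over 1 m² is 1 L, so volume = 21 × 34880 = 732480 L ≈ 732500 L.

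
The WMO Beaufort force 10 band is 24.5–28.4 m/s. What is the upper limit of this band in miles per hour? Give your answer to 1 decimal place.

63.5 mph

24.5–28.4 m/s × 2.237 = 54.8–63.5 mph.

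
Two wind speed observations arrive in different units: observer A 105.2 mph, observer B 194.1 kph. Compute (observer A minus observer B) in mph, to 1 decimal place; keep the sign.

-15.4 mph

observer B: 194.1 km/h = 120.608 mph.
Difference: 105.200 − 120.608 = -15.4 mph.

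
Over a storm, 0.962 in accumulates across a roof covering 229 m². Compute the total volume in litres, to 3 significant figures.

5600 litres

Depth: 0.962 in × 25.4 = 24.4348 mm.
1 mm over 1 m² is 1 L, so volume = 24.4348 × 229 = 5595.5692 L ≈ 5600 L.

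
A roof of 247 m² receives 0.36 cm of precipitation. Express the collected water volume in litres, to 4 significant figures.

Depth: 0.36 cm × 10 = 3.6 mm.
1 mm over 1 m² is 1 L, so volume = 3.6 × 247 = 889.2 L.

889.2 litres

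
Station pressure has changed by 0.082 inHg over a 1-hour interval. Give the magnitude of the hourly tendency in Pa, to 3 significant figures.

278 Pa per hour

0.082 inHg / 1 h × 3386.39 Pa/inHg = 278 Pa/h.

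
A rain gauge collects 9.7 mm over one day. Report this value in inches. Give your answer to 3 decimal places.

0.382 in

1 mm = 0.0393701 in, so 9.7 × 0.0393701 = 0.382 in.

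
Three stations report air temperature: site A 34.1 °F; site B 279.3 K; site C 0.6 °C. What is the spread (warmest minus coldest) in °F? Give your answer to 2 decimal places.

site A: 34.1 °F = 1.167 °C.
site B: 279.3 K = 6.150 °C.
Spread: 6.150 − 0.600 = 5.550 °C = 9.99 °F.

9.99 °F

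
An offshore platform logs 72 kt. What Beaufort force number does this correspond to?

72 kt lies in the Beaufort 12 band (hurricane force, ≥64 kt).

Beaufort force 12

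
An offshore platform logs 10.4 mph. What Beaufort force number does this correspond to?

Beaufort force 3

10.4 mph = 4.6 m/s, which is Beaufort 3 (gentle breeze, 3.4–5.4 m/s).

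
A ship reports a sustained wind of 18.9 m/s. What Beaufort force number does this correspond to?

Beaufort force 8

18.9 m/s lies in the Beaufort 8 band (gale, 17.2–20.7 m/s).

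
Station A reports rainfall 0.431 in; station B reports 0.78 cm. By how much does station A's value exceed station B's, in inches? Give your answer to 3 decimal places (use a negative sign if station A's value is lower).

station B: 0.78 cm = 0.30709 in.
Difference: 0.43100 − 0.30709 = 0.124 in.

0.124 in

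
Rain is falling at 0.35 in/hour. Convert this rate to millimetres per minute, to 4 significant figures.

0.35 in/hour × 25.4 mm/in × 0.0166667 hour/minute = 0.1482 mm/minute.

0.1482 mm/minute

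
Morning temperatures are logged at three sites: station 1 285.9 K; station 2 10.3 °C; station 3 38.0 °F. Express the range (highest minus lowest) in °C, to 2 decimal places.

station 1: 285.9 K = 12.750 °C.
station 3: 38.0 °F = 3.333 °C.
Spread: 12.750 − 3.333 = 9.417 °C.

9.42 °C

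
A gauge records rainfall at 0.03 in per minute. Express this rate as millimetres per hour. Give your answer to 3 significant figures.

0.03 in/minute × 25.4 mm/in × 60 minute/hour = 45.7 mm/hour.

45.7 mm/hour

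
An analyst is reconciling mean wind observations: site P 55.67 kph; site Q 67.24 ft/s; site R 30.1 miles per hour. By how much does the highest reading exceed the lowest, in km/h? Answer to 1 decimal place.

site Q: 67.24 ft/s = 73.781 km/h.
site R: 30.1 mph = 48.441 km/h.
Spread: 73.781 − 48.441 = 25.3 km/h.

25.3 km/h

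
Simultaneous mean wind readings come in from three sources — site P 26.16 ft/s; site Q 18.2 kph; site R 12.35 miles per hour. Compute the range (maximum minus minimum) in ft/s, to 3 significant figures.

9.57 ft/s

site Q: 18.2 km/h = 16.5865 ft/s.
site R: 12.35 mph = 18.1133 ft/s.
Spread: 26.1600 − 16.5865 = 9.57 ft/s.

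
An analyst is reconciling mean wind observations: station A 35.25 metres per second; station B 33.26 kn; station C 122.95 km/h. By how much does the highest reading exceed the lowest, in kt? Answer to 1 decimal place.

35.3 kt

station A: 35.25 m/s = 68.521 kt.
station C: 122.95 km/h = 66.388 kt.
Spread: 68.521 − 33.260 = 35.3 kt.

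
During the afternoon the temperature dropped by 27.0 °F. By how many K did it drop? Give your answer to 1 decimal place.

Converting a difference, only the 9/5 scale factor applies: ΔK = 27.0 × 0.5556 = 15.0 K.

15.0 K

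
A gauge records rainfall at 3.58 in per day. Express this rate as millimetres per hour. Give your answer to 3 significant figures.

3.79 mm/hour

3.58 in/day × 25.4 mm/in × 0.0416667 day/hour = 3.79 mm/hour.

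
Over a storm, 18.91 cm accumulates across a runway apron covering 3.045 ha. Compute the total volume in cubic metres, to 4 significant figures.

Depth: 18.91 cm × 10 = 189.1 mm.
Area: 3.045 ha = 30450 m².
1 mm over 1 m² is 1 L, so volume = 189.1 × 30450 = 5758095 L = 5758 m³.

5758 cubic metres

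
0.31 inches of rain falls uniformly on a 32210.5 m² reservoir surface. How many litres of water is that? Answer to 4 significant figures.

Depth: 0.31 in × 25.4 = 7.874 mm.
1 mm over 1 m² is 1 L, so volume = 7.874 × 32210.5 = 253625.48 L ≈ 253600 L.

253600 litres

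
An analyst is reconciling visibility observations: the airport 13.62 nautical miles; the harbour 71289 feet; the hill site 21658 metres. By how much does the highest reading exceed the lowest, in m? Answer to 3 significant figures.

the airport: 13.62 nmi = 25224.24 m.
the harbour: 71289 ft = 21728.89 m.
Spread: 25224.24 − 21658.00 = 3570 m.

3570 m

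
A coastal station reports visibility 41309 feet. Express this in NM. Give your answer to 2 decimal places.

1 ft = 0.000164579 nmi, so 41309 × 0.000164579 = 6.80 nmi.

6.80 nmi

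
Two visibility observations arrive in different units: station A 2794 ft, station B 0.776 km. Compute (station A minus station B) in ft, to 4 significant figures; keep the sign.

station B: 0.776 km = 2545.932 ft.
Difference: 2794.000 − 2545.932 = 248.1 ft.

248.1 ft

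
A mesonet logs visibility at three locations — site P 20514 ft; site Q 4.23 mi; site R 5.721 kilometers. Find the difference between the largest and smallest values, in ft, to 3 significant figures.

site Q: 4.23 SM = 22334.40 ft.
site R: 5.721 km = 18769.69 ft.
Spread: 22334.40 − 18769.69 = 3560 ft.

3560 ft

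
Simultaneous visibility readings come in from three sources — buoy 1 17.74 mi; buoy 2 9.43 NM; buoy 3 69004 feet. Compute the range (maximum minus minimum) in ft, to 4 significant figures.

36370 ft

buoy 1: 17.74 SM = 93667.20 ft.
buoy 2: 9.43 nmi = 57297.77 ft.
Spread: 93667.20 − 57297.77 = 36370 ft.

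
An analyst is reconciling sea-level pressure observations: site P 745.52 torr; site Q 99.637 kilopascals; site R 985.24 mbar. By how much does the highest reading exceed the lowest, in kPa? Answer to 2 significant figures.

1.1 kPa

site P: 745.52 mmHg = 99.395 kPa.
site R: 985.24 mb = 98.524 kPa.
Spread: 99.637 − 98.524 = 1.1 kPa.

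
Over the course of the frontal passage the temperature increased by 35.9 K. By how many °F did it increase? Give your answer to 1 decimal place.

Converting a difference, only the 9/5 scale factor applies: Δ°F = 35.9 × 1.8 = 64.6 °F.

64.6 °F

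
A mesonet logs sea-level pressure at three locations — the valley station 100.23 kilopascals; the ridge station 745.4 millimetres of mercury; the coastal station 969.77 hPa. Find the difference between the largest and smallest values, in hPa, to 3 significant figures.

32.5 hPa

the valley station: 100.23 kPa = 1002.300 hPa.
the ridge station: 745.4 mmHg = 993.785 hPa.
Spread: 1002.300 − 969.770 = 32.5 hPa.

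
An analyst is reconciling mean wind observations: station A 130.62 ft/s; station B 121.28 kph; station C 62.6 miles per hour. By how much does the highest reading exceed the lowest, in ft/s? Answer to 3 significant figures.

38.8 ft/s

station B: 121.28 km/h = 110.528 ft/s.
station C: 62.6 mph = 91.813 ft/s.
Spread: 130.620 − 91.813 = 38.8 ft/s.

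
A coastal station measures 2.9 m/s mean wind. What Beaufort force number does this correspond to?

Beaufort force 2

2.9 m/s lies in the Beaufort 2 band (light breeze, 1.6–3.3 m/s).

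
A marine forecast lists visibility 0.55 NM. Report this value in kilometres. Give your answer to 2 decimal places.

1 nmi = 1.852 km, so 0.55 × 1.852 = 1.02 km.

1.02 km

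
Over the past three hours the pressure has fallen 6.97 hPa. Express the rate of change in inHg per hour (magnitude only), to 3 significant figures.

0.0686 inHg per hour

6.97 hPa / 3 h × 0.02953 inHg/hPa = 0.0686 inHg/h.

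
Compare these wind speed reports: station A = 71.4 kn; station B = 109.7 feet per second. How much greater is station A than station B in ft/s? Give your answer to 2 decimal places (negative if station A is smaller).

station A: 71.4 kt = 120.5096 ft/s.
Difference: 120.5096 − 109.7000 = 10.81 ft/s.

10.81 ft/s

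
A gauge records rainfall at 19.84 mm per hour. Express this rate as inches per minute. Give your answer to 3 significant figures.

0.0130 in/minute

19.84 mm/hour × 0.0393701 in/mm × 0.0166667 hour/minute = 0.0130 in/minute.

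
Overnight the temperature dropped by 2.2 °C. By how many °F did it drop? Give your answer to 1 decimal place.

4.0 °F

For a temperature change the 32° offset cancels: Δ°F = 2.2 × 1.8 = 4.0 °F.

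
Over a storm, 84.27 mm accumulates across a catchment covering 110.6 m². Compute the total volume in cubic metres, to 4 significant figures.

1 mm over 1 m² is 1 L, so volume = 84.27 × 110.6 = 9320.262 L = 9.320 m³.

9.320 cubic metres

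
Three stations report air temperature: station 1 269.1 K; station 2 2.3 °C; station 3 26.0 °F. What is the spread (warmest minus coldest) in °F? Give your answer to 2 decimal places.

11.43 °F

station 1: 269.1 K = -4.050 °C.
station 3: 26.0 °F = -3.333 °C.
Spread: 2.300 − (-4.050) = 6.350 °C = 11.43 °F.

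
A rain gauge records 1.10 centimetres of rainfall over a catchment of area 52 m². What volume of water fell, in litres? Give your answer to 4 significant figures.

572.0 litres

Depth: 1.10 cm × 10 = 11 mm.
1 mm over 1 m² is 1 L, so volume = 11 × 52 = 572 L ≈ 572.0 L.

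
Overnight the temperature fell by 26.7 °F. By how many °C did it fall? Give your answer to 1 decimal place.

14.8 °C

For a temperature change the 32° offset cancels: Δ°C = 26.7 × 0.5556 = 14.8 °C.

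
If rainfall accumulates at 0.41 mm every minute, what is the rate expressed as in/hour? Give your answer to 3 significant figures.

0.969 in/hour

0.41 mm/minute × 0.0393701 in/mm × 60 minute/hour = 0.969 in/hour.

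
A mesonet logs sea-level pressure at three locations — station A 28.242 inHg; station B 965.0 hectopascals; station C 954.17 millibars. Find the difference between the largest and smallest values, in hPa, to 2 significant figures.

station A: 28.242 inHg = 956.38 hPa.
station C: 954.17 mb = 954.17 hPa.
Spread: 965.00 − 954.17 = 11 hPa.

11 hPa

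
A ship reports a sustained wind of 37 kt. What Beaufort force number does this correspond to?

37 kt lies in the Beaufort 8 band (gale, 34–40 kt).

Beaufort force 8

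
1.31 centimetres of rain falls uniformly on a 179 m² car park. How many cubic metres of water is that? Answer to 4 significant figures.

Depth: 1.31 cm × 10 = 13.1 mm.
1 mm over 1 m² is 1 L, so volume = 13.1 × 179 = 2344.9 L = 2.345 m³.

2.345 cubic metres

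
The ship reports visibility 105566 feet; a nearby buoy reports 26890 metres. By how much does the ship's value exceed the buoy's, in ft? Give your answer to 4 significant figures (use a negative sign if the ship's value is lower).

the buoy: 26890 m = 88221.78 ft.
Difference: 105566.00 − 88221.78 = 17340 ft.

17340 ft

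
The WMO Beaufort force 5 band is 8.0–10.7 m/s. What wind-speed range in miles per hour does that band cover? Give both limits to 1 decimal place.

8.0–10.7 m/s × 2.237 = 17.9–23.9 mph.

17.9 to 23.9 mph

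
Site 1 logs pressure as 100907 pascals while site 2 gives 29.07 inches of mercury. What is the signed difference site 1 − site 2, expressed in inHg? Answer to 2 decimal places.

0.73 inHg

site 1: 100907 Pa = 29.7978 inHg.
Difference: 29.7978 − 29.0700 = 0.73 inHg.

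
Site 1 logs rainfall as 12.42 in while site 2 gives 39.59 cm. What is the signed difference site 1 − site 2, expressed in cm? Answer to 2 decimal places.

site 1: 12.42 in = 31.5468 cm.
Difference: 31.5468 − 39.5900 = -8.04 cm.

-8.04 cm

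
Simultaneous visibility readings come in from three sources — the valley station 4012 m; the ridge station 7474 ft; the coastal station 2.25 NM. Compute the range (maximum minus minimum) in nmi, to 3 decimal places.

1.020 nmi

the valley station: 4012 m = 2.16631 nmi.
the ridge station: 7474 ft = 1.23006 nmi.
Spread: 2.25000 − 1.23006 = 1.020 nmi.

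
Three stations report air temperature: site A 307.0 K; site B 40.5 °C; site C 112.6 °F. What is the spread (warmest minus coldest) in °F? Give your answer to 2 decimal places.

site A: 307.0 K = 33.850 °C.
site C: 112.6 °F = 44.778 °C.
Spread: 44.778 − 33.850 = 10.928 °C = 19.67 °F.

19.67 °F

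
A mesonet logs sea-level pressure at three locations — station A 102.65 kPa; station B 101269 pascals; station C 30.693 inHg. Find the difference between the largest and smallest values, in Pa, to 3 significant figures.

2670 Pa

station A: 102.65 kPa = 102650.00 Pa.
station C: 30.693 inHg = 103938.44 Pa.
Spread: 103938.44 − 101269.00 = 2670 Pa.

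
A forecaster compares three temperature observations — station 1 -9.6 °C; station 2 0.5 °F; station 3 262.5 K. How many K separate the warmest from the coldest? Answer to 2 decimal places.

7.90 K

station 2: 0.5 °F = -17.500 °C.
station 3: 262.5 K = -10.650 °C.
Spread: (-9.600) − (-17.500) = 7.900 °C.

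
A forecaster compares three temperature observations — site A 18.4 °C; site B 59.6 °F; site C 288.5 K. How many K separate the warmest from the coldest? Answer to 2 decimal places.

site B: 59.6 °F = 15.333 °C.
site C: 288.5 K = 15.350 °C.
Spread: 18.400 − 15.333 = 3.067 °C.

3.07 K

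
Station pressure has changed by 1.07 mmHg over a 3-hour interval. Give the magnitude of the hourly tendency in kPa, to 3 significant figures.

1.07 mmHg / 3 h × 0.133322 kPa/mmHg = 0.0476 kPa/h.

0.0476 kPa per hour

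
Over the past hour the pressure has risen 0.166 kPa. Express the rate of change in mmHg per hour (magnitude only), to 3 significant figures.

1.25 mmHg per hour

0.166 kPa / 1 h × 7.50062 mmHg/kPa = 1.25 mmHg/h.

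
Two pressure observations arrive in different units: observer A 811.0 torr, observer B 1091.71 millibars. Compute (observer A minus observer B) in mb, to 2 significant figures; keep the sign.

observer A: 811.0 mmHg = 1081.24 mb.
Difference: 1081.24 − 1091.71 = -10 mb.

-10 mb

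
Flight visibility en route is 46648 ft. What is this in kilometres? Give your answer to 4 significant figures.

1 ft = 0.0003048 km, so 46648 × 0.0003048 = 14.22 km.

14.22 km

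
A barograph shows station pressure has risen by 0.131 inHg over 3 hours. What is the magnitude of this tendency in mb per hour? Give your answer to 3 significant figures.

1.48 mb per hour

0.131 inHg / 3 h × 33.8639 mb/inHg = 1.48 mb/h.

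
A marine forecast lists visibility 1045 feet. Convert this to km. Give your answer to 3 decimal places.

1 ft = 0.0003048 km, so 1045 × 0.0003048 = 0.319 km.

0.319 km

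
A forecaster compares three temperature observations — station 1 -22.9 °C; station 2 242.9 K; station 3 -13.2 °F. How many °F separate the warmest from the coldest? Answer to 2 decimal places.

station 2: 242.9 K = -30.250 °C.
station 3: -13.2 °F = -25.111 °C.
Spread: (-22.900) − (-30.250) = 7.350 °C = 13.23 °F.

13.23 °F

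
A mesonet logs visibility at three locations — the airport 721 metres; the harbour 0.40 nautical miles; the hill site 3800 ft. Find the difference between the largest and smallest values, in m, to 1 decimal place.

the harbour: 0.40 nmi = 740.800 m.
the hill site: 3800 ft = 1158.240 m.
Spread: 1158.240 − 721.000 = 437.2 m.

437.2 m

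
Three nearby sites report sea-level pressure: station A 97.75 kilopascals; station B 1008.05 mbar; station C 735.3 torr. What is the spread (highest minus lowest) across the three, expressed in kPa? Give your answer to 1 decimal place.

3.1 kPa

station B: 1008.05 mb = 100.805 kPa.
station C: 735.3 mmHg = 98.032 kPa.
Spread: 100.805 − 97.750 = 3.1 kPa.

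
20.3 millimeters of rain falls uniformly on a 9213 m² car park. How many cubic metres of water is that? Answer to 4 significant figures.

1 mm over 1 m² is 1 L, so volume = 20.3 × 9213 = 187023.9 L = 187.0 m³.

187.0 cubic metres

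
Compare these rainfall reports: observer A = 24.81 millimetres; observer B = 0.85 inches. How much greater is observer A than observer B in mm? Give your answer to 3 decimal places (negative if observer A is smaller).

3.220 mm

observer B: 0.85 in = 21.59000 mm.
Difference: 24.81000 − 21.59000 = 3.220 mm.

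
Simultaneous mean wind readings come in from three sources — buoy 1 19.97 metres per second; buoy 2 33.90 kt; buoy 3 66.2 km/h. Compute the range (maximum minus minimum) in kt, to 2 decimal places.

buoy 1: 19.97 m/s = 38.8186 kt.
buoy 3: 66.2 km/h = 35.7451 kt.
Spread: 38.8186 − 33.9000 = 4.92 kt.

4.92 kt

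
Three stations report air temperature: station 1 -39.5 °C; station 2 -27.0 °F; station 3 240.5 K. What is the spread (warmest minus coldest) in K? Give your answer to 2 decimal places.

6.85 K

station 2: -27.0 °F = -32.778 °C.
station 3: 240.5 K = -32.650 °C.
Spread: (-32.650) − (-39.500) = 6.850 °C.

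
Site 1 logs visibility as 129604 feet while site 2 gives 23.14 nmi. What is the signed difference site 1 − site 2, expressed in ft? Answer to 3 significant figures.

-11000 ft

site 2: 23.14 nmi = 140601.31 ft.
Difference: 129604.00 − 140601.31 = -11000 ft.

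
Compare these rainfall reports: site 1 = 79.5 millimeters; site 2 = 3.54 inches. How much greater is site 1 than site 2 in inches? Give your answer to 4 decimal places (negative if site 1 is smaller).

site 1: 79.5 mm = 3.129921 in.
Difference: 3.129921 − 3.540000 = -0.4101 in.

-0.4101 in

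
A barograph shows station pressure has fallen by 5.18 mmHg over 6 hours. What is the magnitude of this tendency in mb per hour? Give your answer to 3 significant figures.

1.15 mb per hour

5.18 mmHg / 6 h × 1.33322 mb/mmHg = 1.15 mb/h.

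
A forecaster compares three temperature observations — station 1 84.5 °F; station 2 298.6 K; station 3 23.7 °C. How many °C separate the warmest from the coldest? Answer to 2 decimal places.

5.47 °C

station 1: 84.5 °F = 29.167 °C.
station 2: 298.6 K = 25.450 °C.
Spread: 29.167 − 23.700 = 5.467 °C.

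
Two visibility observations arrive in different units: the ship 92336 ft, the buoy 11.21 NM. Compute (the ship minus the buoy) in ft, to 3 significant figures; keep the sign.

the buoy: 11.21 nmi = 68113.25 ft.
Difference: 92336.00 − 68113.25 = 24200 ft.

24200 ft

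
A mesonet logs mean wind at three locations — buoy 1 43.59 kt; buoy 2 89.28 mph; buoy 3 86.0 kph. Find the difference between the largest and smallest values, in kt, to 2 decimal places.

buoy 2: 89.28 mph = 77.5822 kt.
buoy 3: 86.0 km/h = 46.4363 kt.
Spread: 77.5822 − 43.5900 = 33.99 kt.

33.99 kt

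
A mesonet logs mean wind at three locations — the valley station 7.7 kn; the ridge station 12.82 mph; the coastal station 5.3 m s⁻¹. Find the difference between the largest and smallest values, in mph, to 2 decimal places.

the valley station: 7.7 kt = 8.8610 mph.
the coastal station: 5.3 m/s = 11.8558 mph.
Spread: 12.8200 − 8.8610 = 3.96 mph.

3.96 mph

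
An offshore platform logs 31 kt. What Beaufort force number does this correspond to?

31 kt lies in the Beaufort 7 band (near gale, 28–33 kt).

Beaufort force 7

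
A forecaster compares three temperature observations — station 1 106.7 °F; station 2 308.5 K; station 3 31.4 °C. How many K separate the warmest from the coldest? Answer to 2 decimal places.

station 1: 106.7 °F = 41.500 °C.
station 2: 308.5 K = 35.350 °C.
Spread: 41.500 − 31.400 = 10.100 °C.

10.10 K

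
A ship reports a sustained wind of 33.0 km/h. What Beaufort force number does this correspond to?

33.0 km/h = 9.2 m/s, which is Beaufort 5 (fresh breeze, 8.0–10.7 m/s).

Beaufort force 5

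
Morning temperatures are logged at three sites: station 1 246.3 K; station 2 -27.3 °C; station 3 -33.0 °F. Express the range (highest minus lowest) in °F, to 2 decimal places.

16.67 °F

station 1: 246.3 K = -26.850 °C.
station 3: -33.0 °F = -36.111 °C.
Spread: (-26.850) − (-36.111) = 9.261 °C = 16.67 °F.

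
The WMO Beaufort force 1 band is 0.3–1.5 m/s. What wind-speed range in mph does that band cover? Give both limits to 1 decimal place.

0.7 to 3.4 mph

0.3–1.5 m/s × 2.237 = 0.7–3.4 mph.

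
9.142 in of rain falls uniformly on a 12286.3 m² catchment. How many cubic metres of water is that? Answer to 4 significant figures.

Depth: 9.142 in × 25.4 = 232.2068 mm.
1 mm over 1 m² is 1 L, so volume = 232.2068 × 12286.3 = 2852962.4 L = 2853 m³.

2853 cubic metres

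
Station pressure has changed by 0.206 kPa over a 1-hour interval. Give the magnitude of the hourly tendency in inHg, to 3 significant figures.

0.0608 inHg per hour

0.206 kPa / 1 h × 0.2953 inHg/kPa = 0.0608 inHg/h.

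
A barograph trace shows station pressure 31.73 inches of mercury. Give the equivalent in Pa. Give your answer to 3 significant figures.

1 inHg = 3386.39 Pa, so 31.73 × 3386.39 = 107000 Pa.

107000 Pa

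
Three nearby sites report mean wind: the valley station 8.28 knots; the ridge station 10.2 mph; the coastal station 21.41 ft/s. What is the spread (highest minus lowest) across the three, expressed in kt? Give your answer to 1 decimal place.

4.4 kt

the ridge station: 10.2 mph = 8.864 kt.
the coastal station: 21.41 ft/s = 12.685 kt.
Spread: 12.685 − 8.280 = 4.4 kt.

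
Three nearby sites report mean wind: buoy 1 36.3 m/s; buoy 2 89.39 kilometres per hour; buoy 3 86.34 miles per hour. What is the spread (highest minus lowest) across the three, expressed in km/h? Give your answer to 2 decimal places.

49.56 km/h

buoy 1: 36.3 m/s = 130.6800 km/h.
buoy 3: 86.34 mph = 138.9508 km/h.
Spread: 138.9508 − 89.3900 = 49.56 km/h.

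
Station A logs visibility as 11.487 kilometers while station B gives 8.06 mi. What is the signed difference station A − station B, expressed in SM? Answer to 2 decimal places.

station A: 11.487 km = 7.1377 SM.
Difference: 7.1377 − 8.0600 = -0.92 SM.

-0.92 SM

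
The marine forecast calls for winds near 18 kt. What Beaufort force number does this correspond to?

Beaufort force 5

18 kt lies in the Beaufort 5 band (fresh breeze, 17–21 kt).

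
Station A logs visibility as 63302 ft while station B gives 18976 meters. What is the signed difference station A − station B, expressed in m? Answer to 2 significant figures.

station A: 63302 ft = 19294.45 m.
Difference: 19294.45 − 18976.00 = 320 m.

320 m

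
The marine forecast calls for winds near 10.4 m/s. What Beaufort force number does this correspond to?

10.4 m/s lies in the Beaufort 5 band (fresh breeze, 8.0–10.7 m/s).

Beaufort force 5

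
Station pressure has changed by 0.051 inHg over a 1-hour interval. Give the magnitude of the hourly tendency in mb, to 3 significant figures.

0.051 inHg / 1 h × 33.8639 mb/inHg = 1.73 mb/h.

1.73 mb per hour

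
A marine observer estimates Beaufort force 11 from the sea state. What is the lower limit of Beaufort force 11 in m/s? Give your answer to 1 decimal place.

28.5 m/s

Beaufort 11 (violent storm) spans 28.5–32.6 m/s.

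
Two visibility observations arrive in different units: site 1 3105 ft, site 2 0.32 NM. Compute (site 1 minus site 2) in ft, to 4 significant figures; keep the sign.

1161 ft

site 2: 0.32 nmi = 1944.36 ft.
Difference: 3105.00 − 1944.36 = 1161 ft.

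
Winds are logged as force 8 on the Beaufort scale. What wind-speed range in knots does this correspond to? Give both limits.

34 to 40 kt

Beaufort 8 (gale) spans 34–40 knots.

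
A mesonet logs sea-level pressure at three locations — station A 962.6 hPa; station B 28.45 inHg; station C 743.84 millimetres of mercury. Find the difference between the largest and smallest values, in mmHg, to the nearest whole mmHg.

station A: 962.6 hPa = 722.01 mmHg.
station B: 28.45 inHg = 722.63 mmHg.
Spread: 743.84 − 722.01 = 22 mmHg.

22 mmHg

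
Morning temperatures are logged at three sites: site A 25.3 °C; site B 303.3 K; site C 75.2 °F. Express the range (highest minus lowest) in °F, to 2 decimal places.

11.07 °F

site B: 303.3 K = 30.150 °C.
site C: 75.2 °F = 24.000 °C.
Spread: 30.150 − 24.000 = 6.150 °C = 11.07 °F.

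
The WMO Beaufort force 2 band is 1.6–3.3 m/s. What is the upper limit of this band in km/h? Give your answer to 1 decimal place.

1.6–3.3 m/s × 3.6 = 5.8–11.9 km/h.

11.9 km/h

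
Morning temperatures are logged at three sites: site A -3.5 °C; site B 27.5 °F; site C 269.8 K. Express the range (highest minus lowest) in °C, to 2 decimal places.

site B: 27.5 °F = -2.500 °C.
site C: 269.8 K = -3.350 °C.
Spread: (-2.500) − (-3.500) = 1.000 °C.

1.00 °C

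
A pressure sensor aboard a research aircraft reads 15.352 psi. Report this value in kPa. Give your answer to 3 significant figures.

1 psi = 6.89476 kPa, so 15.352 × 6.89476 = 106 kPa.

106 kPa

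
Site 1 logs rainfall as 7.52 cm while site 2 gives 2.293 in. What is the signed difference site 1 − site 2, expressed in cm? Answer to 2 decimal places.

1.70 cm

site 2: 2.293 in = 5.8242 cm.
Difference: 7.5200 − 5.8242 = 1.70 cm.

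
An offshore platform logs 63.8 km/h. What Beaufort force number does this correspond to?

Beaufort force 8

63.8 km/h = 17.7 m/s, which is Beaufort 8 (gale, 17.2–20.7 m/s).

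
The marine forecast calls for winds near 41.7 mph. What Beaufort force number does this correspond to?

Beaufort force 8

41.7 mph = 18.6 m/s, which is Beaufort 8 (gale, 17.2–20.7 m/s).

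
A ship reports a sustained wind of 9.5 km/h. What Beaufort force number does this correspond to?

9.5 km/h = 2.6 m/s, which is Beaufort 2 (light breeze, 1.6–3.3 m/s).

Beaufort force 2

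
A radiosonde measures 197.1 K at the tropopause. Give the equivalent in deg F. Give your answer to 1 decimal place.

First to °C: -76.05 °C.
Then to °F: -104.9 °F.

-104.9 °F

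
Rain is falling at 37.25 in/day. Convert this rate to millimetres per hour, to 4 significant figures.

37.25 in/day × 25.4 mm/in × 0.0416667 day/hour = 39.42 mm/hour.

39.42 mm/hour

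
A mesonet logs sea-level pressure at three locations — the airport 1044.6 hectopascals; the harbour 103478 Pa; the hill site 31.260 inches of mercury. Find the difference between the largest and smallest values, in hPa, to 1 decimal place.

the harbour: 103478 Pa = 1034.780 hPa.
the hill site: 31.260 inHg = 1058.585 hPa.
Spread: 1058.585 − 1034.780 = 23.8 hPa.

23.8 hPa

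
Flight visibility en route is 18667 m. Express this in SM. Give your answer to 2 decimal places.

1 m = 0.000621371 SM, so 18667 × 0.000621371 = 11.60 SM.

11.60 SM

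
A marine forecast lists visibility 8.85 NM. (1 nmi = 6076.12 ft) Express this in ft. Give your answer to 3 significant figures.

1 nmi = 6076.12 ft, so 8.85 × 6076.12 = 53800 ft.

53800 ft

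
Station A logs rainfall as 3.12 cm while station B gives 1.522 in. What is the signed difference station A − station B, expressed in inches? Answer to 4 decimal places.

-0.2937 in

station A: 3.12 cm = 1.228346 in.
Difference: 1.228346 − 1.522000 = -0.2937 in.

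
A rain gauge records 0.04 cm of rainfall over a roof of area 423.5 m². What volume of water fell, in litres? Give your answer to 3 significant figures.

Depth: 0.04 cm × 10 = 0.4 mm.
1 mm over 1 m² is 1 L, so volume = 0.4 × 423.5 = 169.4 L ≈ 169 L.

169 litres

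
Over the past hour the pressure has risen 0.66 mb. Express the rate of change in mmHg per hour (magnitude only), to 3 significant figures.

0.66 mb / 1 h × 0.750062 mmHg/mb = 0.495 mmHg/h.

0.495 mmHg per hour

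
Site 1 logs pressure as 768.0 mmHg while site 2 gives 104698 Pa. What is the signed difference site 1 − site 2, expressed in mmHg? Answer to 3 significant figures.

-17.3 mmHg

site 2: 104698 Pa = 785.299 mmHg.
Difference: 768.000 − 785.299 = -17.3 mmHg.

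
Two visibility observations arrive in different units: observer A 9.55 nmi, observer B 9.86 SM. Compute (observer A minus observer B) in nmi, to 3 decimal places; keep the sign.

0.982 nmi

observer B: 9.86 SM = 8.56811 nmi.
Difference: 9.55000 − 8.56811 = 0.982 nmi.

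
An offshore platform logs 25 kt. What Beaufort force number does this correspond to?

Beaufort force 6

25 kt lies in the Beaufort 6 band (strong breeze, 22–27 kt).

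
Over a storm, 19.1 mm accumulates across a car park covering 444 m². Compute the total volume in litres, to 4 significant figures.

8480 litres

1 mm over 1 m² is 1 L, so volume = 19.1 × 444 = 8480.4 L ≈ 8480 L.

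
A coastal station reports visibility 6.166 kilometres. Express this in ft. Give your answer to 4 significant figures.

1 km = 3280.84 ft, so 6.166 × 3280.84 = 20230 ft.

20230 ft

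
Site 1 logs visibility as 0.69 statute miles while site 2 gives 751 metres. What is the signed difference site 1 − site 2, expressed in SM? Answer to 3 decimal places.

0.223 SM

site 2: 751 m = 0.46665 SM.
Difference: 0.69000 − 0.46665 = 0.223 SM.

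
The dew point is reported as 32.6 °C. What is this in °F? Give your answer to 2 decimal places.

90.68 °F

°F = °C × 9/5 + 32 = 32.6 × 1.8 + 32 = 90.68 °F.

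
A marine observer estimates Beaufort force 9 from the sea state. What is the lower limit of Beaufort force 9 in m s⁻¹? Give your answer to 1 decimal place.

20.8 m/s

Beaufort 9 (strong gale) spans 20.8–24.4 m/s.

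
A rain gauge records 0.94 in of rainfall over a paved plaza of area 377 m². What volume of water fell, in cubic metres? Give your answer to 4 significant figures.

9.001 cubic metres

Depth: 0.94 in × 25.4 = 23.876 mm.
1 mm over 1 m² is 1 L, so volume = 23.876 × 377 = 9001.252 L = 9.001 m³.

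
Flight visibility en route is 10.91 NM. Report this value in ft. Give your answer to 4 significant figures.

1 nmi = 6076.12 ft, so 10.91 × 6076.12 = 66290 ft.

66290 ft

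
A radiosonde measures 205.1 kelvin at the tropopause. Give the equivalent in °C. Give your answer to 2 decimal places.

°C = 205.1 − 273.15 = -68.05 °C.

-68.05 °C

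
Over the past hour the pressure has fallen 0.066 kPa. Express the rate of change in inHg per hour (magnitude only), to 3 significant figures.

0.066 kPa / 1 h × 0.2953 inHg/kPa = 0.0195 inHg/h.

0.0195 inHg per hour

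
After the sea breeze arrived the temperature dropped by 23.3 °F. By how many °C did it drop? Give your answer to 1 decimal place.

12.9 °C

A change of 1 °C equals a change of 1.8 °F: Δ°C = 23.3 × 0.5556 = 12.9 °C.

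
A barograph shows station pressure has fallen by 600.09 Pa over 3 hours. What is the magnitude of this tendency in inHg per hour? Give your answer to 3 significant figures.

0.0591 inHg per hour

600.09 Pa / 3 h × 0.0002953 inHg/Pa = 0.0591 inHg/h.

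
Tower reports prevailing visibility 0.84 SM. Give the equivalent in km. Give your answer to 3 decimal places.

1 SM = 1.60934 km, so 0.84 × 1.60934 = 1.352 km.

1.352 km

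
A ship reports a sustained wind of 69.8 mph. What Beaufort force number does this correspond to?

69.8 mph = 31.2 m/s, which is Beaufort 11 (violent storm, 28.5–32.6 m/s).

Beaufort force 11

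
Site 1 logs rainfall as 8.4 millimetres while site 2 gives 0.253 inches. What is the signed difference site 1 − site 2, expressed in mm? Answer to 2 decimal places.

site 2: 0.253 in = 6.4262 mm.
Difference: 8.4000 − 6.4262 = 1.97 mm.

1.97 mm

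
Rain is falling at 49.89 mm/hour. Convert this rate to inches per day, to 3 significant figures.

47.1 in/day

49.89 mm/hour × 0.0393701 in/mm × 24 hour/day = 47.1 in/day.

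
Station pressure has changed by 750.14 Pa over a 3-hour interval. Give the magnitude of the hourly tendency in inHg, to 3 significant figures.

0.0738 inHg per hour

750.14 Pa / 3 h × 0.0002953 inHg/Pa = 0.0738 inHg/h.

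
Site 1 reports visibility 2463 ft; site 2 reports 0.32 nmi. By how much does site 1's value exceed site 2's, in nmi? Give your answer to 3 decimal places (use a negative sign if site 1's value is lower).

site 1: 2463 ft = 0.40536 nmi.
Difference: 0.40536 − 0.32000 = 0.085 nmi.

0.085 nmi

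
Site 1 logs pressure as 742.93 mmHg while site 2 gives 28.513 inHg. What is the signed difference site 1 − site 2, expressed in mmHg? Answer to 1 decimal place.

site 2: 28.513 inHg = 724.230 mmHg.
Difference: 742.930 − 724.230 = 18.7 mmHg.

18.7 mmHg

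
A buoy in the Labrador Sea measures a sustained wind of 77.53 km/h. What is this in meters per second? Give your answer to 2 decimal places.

1 km/h = 0.277778 m/s, so 77.53 × 0.277778 = 21.54 m/s.

21.54 m/s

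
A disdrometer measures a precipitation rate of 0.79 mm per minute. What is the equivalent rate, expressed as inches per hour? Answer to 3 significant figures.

0.79 mm/minute × 0.0393701 in/mm × 60 minute/hour = 1.87 in/hour.

1.87 in/hour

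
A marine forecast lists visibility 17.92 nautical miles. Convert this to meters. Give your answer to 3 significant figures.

1 nmi = 1852 m, so 17.92 × 1852 = 33200 m.

33200 m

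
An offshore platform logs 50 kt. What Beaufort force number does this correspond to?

50 kt lies in the Beaufort 10 band (storm, 48–55 kt).

Beaufort force 10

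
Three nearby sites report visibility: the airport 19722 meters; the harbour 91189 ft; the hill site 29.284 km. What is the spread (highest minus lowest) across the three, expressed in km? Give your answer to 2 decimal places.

9.56 km

the airport: 19722 m = 19.7220 km.
the harbour: 91189 ft = 27.7944 km.
Spread: 29.2840 − 19.7220 = 9.56 km.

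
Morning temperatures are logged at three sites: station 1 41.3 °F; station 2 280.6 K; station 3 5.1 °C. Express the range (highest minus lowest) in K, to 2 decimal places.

2.35 K

station 1: 41.3 °F = 5.167 °C.
station 2: 280.6 K = 7.450 °C.
Spread: 7.450 − 5.100 = 2.350 °C.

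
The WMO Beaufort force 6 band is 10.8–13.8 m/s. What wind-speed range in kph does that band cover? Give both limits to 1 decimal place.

38.9 to 49.7 km/h

10.8–13.8 m/s × 3.6 = 38.9–49.7 km/h.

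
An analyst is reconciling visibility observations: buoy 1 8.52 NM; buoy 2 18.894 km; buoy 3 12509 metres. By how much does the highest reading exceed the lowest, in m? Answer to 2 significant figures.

6400 m

buoy 1: 8.52 nmi = 15779.04 m.
buoy 2: 18.894 km = 18894.00 m.
Spread: 18894.00 − 12509.00 = 6400 m.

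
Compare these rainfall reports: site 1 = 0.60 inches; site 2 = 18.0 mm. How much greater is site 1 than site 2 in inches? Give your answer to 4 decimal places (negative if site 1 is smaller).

site 2: 18.0 mm = 0.708661 in.
Difference: 0.600000 − 0.708661 = -0.1087 in.

-0.1087 in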